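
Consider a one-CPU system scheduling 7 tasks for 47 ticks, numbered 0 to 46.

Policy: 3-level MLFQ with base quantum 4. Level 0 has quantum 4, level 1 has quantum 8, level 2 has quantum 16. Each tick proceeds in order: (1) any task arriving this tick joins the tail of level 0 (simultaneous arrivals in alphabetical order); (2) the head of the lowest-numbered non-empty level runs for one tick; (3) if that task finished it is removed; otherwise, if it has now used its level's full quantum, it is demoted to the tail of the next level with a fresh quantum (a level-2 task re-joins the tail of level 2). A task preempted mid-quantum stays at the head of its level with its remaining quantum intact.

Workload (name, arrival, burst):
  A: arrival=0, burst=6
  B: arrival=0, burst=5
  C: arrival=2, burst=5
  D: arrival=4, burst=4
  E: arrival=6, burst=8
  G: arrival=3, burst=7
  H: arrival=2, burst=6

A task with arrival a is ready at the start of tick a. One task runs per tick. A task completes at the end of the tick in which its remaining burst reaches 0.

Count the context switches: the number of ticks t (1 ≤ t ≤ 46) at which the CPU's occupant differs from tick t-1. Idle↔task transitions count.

t=0: L0/L1/L2 = AB/-/- → run A
t=1: L0/L1/L2 = AB/-/- → run A
t=2: L0/L1/L2 = ABCH/-/- → run A
t=3: L0/L1/L2 = ABCHG/-/- → run A
t=4: L0/L1/L2 = BCHGD/A/- → run B
t=5: L0/L1/L2 = BCHGD/A/- → run B
t=6: L0/L1/L2 = BCHGDE/A/- → run B
t=7: L0/L1/L2 = BCHGDE/A/- → run B
t=8: L0/L1/L2 = CHGDE/AB/- → run C
t=9: L0/L1/L2 = CHGDE/AB/- → run C
t=10: L0/L1/L2 = CHGDE/AB/- → run C
t=11: L0/L1/L2 = CHGDE/AB/- → run C
t=12: L0/L1/L2 = HGDE/ABC/- → run H
t=13: L0/L1/L2 = HGDE/ABC/- → run H
t=14: L0/L1/L2 = HGDE/ABC/- → run H
t=15: L0/L1/L2 = HGDE/ABC/- → run H
t=16: L0/L1/L2 = GDE/ABCH/- → run G
t=17: L0/L1/L2 = GDE/ABCH/- → run G
t=18: L0/L1/L2 = GDE/ABCH/- → run G
t=19: L0/L1/L2 = GDE/ABCH/- → run G
t=20: L0/L1/L2 = DE/ABCHG/- → run D
t=21: L0/L1/L2 = DE/ABCHG/- → run D
t=22: L0/L1/L2 = DE/ABCHG/- → run D
t=23: L0/L1/L2 = DE/ABCHG/- → run D
t=24: L0/L1/L2 = E/ABCHG/- → run E
t=25: L0/L1/L2 = E/ABCHG/- → run E
t=26: L0/L1/L2 = E/ABCHG/- → run E
t=27: L0/L1/L2 = E/ABCHG/- → run E
t=28: L0/L1/L2 = -/ABCHGE/- → run A
t=29: L0/L1/L2 = -/ABCHGE/- → run A
t=30: L0/L1/L2 = -/BCHGE/- → run B
t=31: L0/L1/L2 = -/CHGE/- → run C
t=32: L0/L1/L2 = -/HGE/- → run H
t=33: L0/L1/L2 = -/HGE/- → run H
t=34: L0/L1/L2 = -/GE/- → run G
t=35: L0/L1/L2 = -/GE/- → run G
t=36: L0/L1/L2 = -/GE/- → run G
t=37: L0/L1/L2 = -/E/- → run E
t=38: L0/L1/L2 = -/E/- → run E
t=39: L0/L1/L2 = -/E/- → run E
t=40: L0/L1/L2 = -/E/- → run E
t=41: (idle)
t=42: (idle)
t=43: (idle)
t=44: (idle)
t=45: (idle)
t=46: (idle)

context switches = 13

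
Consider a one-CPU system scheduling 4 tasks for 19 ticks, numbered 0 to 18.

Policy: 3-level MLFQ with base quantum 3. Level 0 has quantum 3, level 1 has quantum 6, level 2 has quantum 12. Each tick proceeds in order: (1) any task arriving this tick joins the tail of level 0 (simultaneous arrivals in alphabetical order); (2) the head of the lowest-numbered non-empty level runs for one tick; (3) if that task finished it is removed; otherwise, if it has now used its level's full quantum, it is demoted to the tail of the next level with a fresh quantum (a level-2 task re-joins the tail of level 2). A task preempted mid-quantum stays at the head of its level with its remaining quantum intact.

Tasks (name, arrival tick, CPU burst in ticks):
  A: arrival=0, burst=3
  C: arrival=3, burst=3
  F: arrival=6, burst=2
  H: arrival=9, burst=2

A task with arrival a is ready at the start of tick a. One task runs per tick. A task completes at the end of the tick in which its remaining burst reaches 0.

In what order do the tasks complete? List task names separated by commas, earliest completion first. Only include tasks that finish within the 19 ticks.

completion order = A, C, F, H

t=0: L0/L1/L2 = A/-/- → run A
t=1: L0/L1/L2 = A/-/- → run A
t=2: L0/L1/L2 = A/-/- → run A
t=3: L0/L1/L2 = C/-/- → run C
t=4: L0/L1/L2 = C/-/- → run C
t=5: L0/L1/L2 = C/-/- → run C
t=6: L0/L1/L2 = F/-/- → run F
t=7: L0/L1/L2 = F/-/- → run F
t=8: (idle)
t=9: L0/L1/L2 = H/-/- → run H
t=10: L0/L1/L2 = H/-/- → run H
t=11: (idle)
t=12: (idle)
t=13: (idle)
t=14: (idle)
t=15: (idle)
t=16: (idle)
t=17: (idle)
t=18: (idle)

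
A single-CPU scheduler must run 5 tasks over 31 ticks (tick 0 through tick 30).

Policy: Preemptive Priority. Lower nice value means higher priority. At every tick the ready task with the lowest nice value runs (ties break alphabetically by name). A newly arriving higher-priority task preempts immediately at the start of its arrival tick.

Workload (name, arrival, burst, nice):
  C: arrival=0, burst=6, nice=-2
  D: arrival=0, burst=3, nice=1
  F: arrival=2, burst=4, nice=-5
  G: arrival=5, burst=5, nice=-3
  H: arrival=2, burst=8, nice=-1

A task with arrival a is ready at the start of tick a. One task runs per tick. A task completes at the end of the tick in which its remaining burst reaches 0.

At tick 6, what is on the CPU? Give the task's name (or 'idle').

t=0: ready={C,D} → run C
t=1: ready={C,D} → run C
t=2: ready={C,D,F,H} → run F
t=3: ready={C,D,F,H} → run F
t=4: ready={C,D,F,H} → run F
t=5: ready={C,D,F,G,H} → run F
t=6: ready={C,D,G,H} → run G
t=7: ready={C,D,G,H} → run G
t=8: ready={C,D,G,H} → run G
t=9: ready={C,D,G,H} → run G
t=10: ready={C,D,G,H} → run G
t=11: ready={C,D,H} → run C
t=12: ready={C,D,H} → run C
t=13: ready={C,D,H} → run C
t=14: ready={C,D,H} → run C
t=15: ready={D,H} → run H
t=16: ready={D,H} → run H
t=17: ready={D,H} → run H
t=18: ready={D,H} → run H
t=19: ready={D,H} → run H
t=20: ready={D,H} → run H
t=21: ready={D,H} → run H
t=22: ready={D,H} → run H
t=23: ready={D} → run D
t=24: ready={D} → run D
t=25: ready={D} → run D
t=26: (idle)
t=27: (idle)
t=28: (idle)
t=29: (idle)
t=30: (idle)

running at tick 6 = G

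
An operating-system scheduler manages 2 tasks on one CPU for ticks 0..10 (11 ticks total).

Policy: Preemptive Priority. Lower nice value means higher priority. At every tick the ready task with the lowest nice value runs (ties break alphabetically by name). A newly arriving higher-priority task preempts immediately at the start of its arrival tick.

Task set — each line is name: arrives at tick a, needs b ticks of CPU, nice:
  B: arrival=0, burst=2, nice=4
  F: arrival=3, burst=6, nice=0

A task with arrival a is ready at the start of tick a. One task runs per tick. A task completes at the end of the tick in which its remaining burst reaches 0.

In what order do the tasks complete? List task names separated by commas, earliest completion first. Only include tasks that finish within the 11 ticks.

t=0: ready={B} → run B
t=1: ready={B} → run B
t=2: (idle)
t=3: ready={F} → run F
t=4: ready={F} → run F
t=5: ready={F} → run F
t=6: ready={F} → run F
t=7: ready={F} → run F
t=8: ready={F} → run F
t=9: (idle)
t=10: (idle)

completion order = B, F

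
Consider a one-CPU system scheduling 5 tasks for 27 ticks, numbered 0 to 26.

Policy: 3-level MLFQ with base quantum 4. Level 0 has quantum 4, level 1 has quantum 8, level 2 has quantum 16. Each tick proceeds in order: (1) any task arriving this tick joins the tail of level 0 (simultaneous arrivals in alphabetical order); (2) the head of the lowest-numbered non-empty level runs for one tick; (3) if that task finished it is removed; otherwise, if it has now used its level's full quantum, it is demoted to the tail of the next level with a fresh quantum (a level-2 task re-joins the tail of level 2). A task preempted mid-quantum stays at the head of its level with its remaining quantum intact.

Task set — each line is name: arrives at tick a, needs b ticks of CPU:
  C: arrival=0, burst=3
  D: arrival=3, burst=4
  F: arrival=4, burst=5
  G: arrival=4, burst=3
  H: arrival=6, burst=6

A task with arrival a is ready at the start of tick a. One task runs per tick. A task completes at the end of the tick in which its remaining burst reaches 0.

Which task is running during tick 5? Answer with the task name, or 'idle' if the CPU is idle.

running at tick 5 = D

t=0: L0/L1/L2 = C/-/- → run C
t=1: L0/L1/L2 = C/-/- → run C
t=2: L0/L1/L2 = C/-/- → run C
t=3: L0/L1/L2 = D/-/- → run D
t=4: L0/L1/L2 = DFG/-/- → run D
t=5: L0/L1/L2 = DFG/-/- → run D
t=6: L0/L1/L2 = DFGH/-/- → run D
t=7: L0/L1/L2 = FGH/-/- → run F
t=8: L0/L1/L2 = FGH/-/- → run F
t=9: L0/L1/L2 = FGH/-/- → run F
t=10: L0/L1/L2 = FGH/-/- → run F
t=11: L0/L1/L2 = GH/F/- → run G
t=12: L0/L1/L2 = GH/F/- → run G
t=13: L0/L1/L2 = GH/F/- → run G
t=14: L0/L1/L2 = H/F/- → run H
t=15: L0/L1/L2 = H/F/- → run H
t=16: L0/L1/L2 = H/F/- → run H
t=17: L0/L1/L2 = H/F/- → run H
t=18: L0/L1/L2 = -/FH/- → run F
t=19: L0/L1/L2 = -/H/- → run H
t=20: L0/L1/L2 = -/H/- → run H
t=21: (idle)
t=22: (idle)
t=23: (idle)
t=24: (idle)
t=25: (idle)
t=26: (idle)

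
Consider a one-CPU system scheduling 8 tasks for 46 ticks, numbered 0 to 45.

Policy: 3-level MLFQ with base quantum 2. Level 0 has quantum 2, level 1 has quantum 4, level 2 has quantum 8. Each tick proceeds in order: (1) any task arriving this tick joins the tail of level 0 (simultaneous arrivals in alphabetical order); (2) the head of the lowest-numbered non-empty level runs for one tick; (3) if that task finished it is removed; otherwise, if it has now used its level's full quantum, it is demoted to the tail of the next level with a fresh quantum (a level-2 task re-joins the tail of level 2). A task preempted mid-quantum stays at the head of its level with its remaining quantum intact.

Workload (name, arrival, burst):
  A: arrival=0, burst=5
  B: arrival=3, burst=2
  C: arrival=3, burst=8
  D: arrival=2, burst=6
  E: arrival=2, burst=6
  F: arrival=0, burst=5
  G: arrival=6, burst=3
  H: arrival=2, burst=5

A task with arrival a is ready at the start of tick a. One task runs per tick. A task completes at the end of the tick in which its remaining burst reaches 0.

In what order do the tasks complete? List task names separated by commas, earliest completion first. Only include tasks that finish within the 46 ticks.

completion order = B, A, F, D, E, H, G, C

t=0: L0/L1/L2 = AF/-/- → run A
t=1: L0/L1/L2 = AF/-/- → run A
t=2: L0/L1/L2 = FDEH/A/- → run F
t=3: L0/L1/L2 = FDEHBC/A/- → run F
t=4: L0/L1/L2 = DEHBC/AF/- → run D
t=5: L0/L1/L2 = DEHBC/AF/- → run D
t=6: L0/L1/L2 = EHBCG/AFD/- → run E
t=7: L0/L1/L2 = EHBCG/AFD/- → run E
t=8: L0/L1/L2 = HBCG/AFDE/- → run H
t=9: L0/L1/L2 = HBCG/AFDE/- → run H
t=10: L0/L1/L2 = BCG/AFDEH/- → run B
t=11: L0/L1/L2 = BCG/AFDEH/- → run B
t=12: L0/L1/L2 = CG/AFDEH/- → run C
t=13: L0/L1/L2 = CG/AFDEH/- → run C
t=14: L0/L1/L2 = G/AFDEHC/- → run G
t=15: L0/L1/L2 = G/AFDEHC/- → run G
t=16: L0/L1/L2 = -/AFDEHCG/- → run A
t=17: L0/L1/L2 = -/AFDEHCG/- → run A
t=18: L0/L1/L2 = -/AFDEHCG/- → run A
t=19: L0/L1/L2 = -/FDEHCG/- → run F
t=20: L0/L1/L2 = -/FDEHCG/- → run F
t=21: L0/L1/L2 = -/FDEHCG/- → run F
t=22: L0/L1/L2 = -/DEHCG/- → run D
t=23: L0/L1/L2 = -/DEHCG/- → run D
t=24: L0/L1/L2 = -/DEHCG/- → run D
t=25: L0/L1/L2 = -/DEHCG/- → run D
t=26: L0/L1/L2 = -/EHCG/- → run E
t=27: L0/L1/L2 = -/EHCG/- → run E
t=28: L0/L1/L2 = -/EHCG/- → run E
t=29: L0/L1/L2 = -/EHCG/- → run E
t=30: L0/L1/L2 = -/HCG/- → run H
t=31: L0/L1/L2 = -/HCG/- → run H
t=32: L0/L1/L2 = -/HCG/- → run H
t=33: L0/L1/L2 = -/CG/- → run C
t=34: L0/L1/L2 = -/CG/- → run C
t=35: L0/L1/L2 = -/CG/- → run C
t=36: L0/L1/L2 = -/CG/- → run C
t=37: L0/L1/L2 = -/G/C → run G
t=38: L0/L1/L2 = -/-/C → run C
t=39: L0/L1/L2 = -/-/C → run C
t=40: (idle)
t=41: (idle)
t=42: (idle)
t=43: (idle)
t=44: (idle)
t=45: (idle)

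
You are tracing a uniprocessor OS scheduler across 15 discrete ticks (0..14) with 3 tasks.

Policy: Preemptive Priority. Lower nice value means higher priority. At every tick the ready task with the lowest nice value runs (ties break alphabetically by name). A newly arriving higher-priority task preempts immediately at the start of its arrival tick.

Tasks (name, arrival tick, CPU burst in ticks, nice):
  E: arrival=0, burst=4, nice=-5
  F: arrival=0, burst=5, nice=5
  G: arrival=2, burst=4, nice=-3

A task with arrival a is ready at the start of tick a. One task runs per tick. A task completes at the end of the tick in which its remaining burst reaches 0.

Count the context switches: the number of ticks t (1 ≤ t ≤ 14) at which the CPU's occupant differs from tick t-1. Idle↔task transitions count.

context switches = 3

t=0: ready={E,F} → run E
t=1: ready={E,F} → run E
t=2: ready={E,F,G} → run E
t=3: ready={E,F,G} → run E
t=4: ready={F,G} → run G
t=5: ready={F,G} → run G
t=6: ready={F,G} → run G
t=7: ready={F,G} → run G
t=8: ready={F} → run F
t=9: ready={F} → run F
t=10: ready={F} → run F
t=11: ready={F} → run F
t=12: ready={F} → run F
t=13: (idle)
t=14: (idle)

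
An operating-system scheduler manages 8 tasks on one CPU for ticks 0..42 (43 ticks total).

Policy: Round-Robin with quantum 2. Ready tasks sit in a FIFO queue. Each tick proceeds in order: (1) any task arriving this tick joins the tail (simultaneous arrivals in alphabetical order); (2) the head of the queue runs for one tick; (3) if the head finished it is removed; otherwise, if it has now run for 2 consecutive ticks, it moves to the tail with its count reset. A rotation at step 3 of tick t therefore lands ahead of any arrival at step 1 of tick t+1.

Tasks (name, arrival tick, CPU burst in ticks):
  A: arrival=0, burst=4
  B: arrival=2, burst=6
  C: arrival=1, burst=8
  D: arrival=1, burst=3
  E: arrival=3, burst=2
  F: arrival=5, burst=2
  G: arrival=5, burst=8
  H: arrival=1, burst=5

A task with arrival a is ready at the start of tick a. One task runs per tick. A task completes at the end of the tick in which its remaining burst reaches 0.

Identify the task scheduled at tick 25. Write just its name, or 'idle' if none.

t=0: queue=[A] q_used=0 → run A
t=1: queue=[A,C,D,H] q_used=1 → run A
t=2: queue=[C,D,H,A,B] q_used=0 → run C
t=3: queue=[C,D,H,A,B,E] q_used=1 → run C
t=4: queue=[D,H,A,B,E,C] q_used=0 → run D
t=5: queue=[D,H,A,B,E,C,F,G] q_used=1 → run D
t=6: queue=[H,A,B,E,C,F,G,D] q_used=0 → run H
t=7: queue=[H,A,B,E,C,F,G,D] q_used=1 → run H
t=8: queue=[A,B,E,C,F,G,D,H] q_used=0 → run A
t=9: queue=[A,B,E,C,F,G,D,H] q_used=1 → run A
t=10: queue=[B,E,C,F,G,D,H] q_used=0 → run B
t=11: queue=[B,E,C,F,G,D,H] q_used=1 → run B
t=12: queue=[E,C,F,G,D,H,B] q_used=0 → run E
t=13: queue=[E,C,F,G,D,H,B] q_used=1 → run E
t=14: queue=[C,F,G,D,H,B] q_used=0 → run C
t=15: queue=[C,F,G,D,H,B] q_used=1 → run C
t=16: queue=[F,G,D,H,B,C] q_used=0 → run F
t=17: queue=[F,G,D,H,B,C] q_used=1 → run F
t=18: queue=[G,D,H,B,C] q_used=0 → run G
t=19: queue=[G,D,H,B,C] q_used=1 → run G
t=20: queue=[D,H,B,C,G] q_used=0 → run D
t=21: queue=[H,B,C,G] q_used=0 → run H
t=22: queue=[H,B,C,G] q_used=1 → run H
t=23: queue=[B,C,G,H] q_used=0 → run B
t=24: queue=[B,C,G,H] q_used=1 → run B
t=25: queue=[C,G,H,B] q_used=0 → run C
t=26: queue=[C,G,H,B] q_used=1 → run C
t=27: queue=[G,H,B,C] q_used=0 → run G
t=28: queue=[G,H,B,C] q_used=1 → run G
t=29: queue=[H,B,C,G] q_used=0 → run H
t=30: queue=[B,C,G] q_used=0 → run B
t=31: queue=[B,C,G] q_used=1 → run B
t=32: queue=[C,G] q_used=0 → run C
t=33: queue=[C,G] q_used=1 → run C
t=34: queue=[G] q_used=0 → run G
t=35: queue=[G] q_used=1 → run G
t=36: queue=[G] q_used=0 → run G
t=37: queue=[G] q_used=1 → run G
t=38: (idle)
t=39: (idle)
t=40: (idle)
t=41: (idle)
t=42: (idle)

running at tick 25 = C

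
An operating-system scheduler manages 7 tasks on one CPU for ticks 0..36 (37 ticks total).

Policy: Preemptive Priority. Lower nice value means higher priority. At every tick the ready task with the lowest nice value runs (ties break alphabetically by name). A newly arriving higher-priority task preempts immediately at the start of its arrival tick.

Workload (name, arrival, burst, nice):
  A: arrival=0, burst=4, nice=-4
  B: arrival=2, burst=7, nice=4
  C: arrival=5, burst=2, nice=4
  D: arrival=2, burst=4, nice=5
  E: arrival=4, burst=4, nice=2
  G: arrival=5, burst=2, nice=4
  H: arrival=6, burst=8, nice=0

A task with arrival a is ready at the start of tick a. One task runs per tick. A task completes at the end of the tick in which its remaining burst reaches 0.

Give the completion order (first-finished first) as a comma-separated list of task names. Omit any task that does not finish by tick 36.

t=0: ready={A} → run A
t=1: ready={A} → run A
t=2: ready={A,B,D} → run A
t=3: ready={A,B,D} → run A
t=4: ready={B,D,E} → run E
t=5: ready={B,C,D,E,G} → run E
t=6: ready={B,C,D,E,G,H} → run H
t=7: ready={B,C,D,E,G,H} → run H
t=8: ready={B,C,D,E,G,H} → run H
t=9: ready={B,C,D,E,G,H} → run H
t=10: ready={B,C,D,E,G,H} → run H
t=11: ready={B,C,D,E,G,H} → run H
t=12: ready={B,C,D,E,G,H} → run H
t=13: ready={B,C,D,E,G,H} → run H
t=14: ready={B,C,D,E,G} → run E
t=15: ready={B,C,D,E,G} → run E
t=16: ready={B,C,D,G} → run B
t=17: ready={B,C,D,G} → run B
t=18: ready={B,C,D,G} → run B
t=19: ready={B,C,D,G} → run B
t=20: ready={B,C,D,G} → run B
t=21: ready={B,C,D,G} → run B
t=22: ready={B,C,D,G} → run B
t=23: ready={C,D,G} → run C
t=24: ready={C,D,G} → run C
t=25: ready={D,G} → run G
t=26: ready={D,G} → run G
t=27: ready={D} → run D
t=28: ready={D} → run D
t=29: ready={D} → run D
t=30: ready={D} → run D
t=31: (idle)
t=32: (idle)
t=33: (idle)
t=34: (idle)
t=35: (idle)
t=36: (idle)

completion order = A, H, E, B, C, G, D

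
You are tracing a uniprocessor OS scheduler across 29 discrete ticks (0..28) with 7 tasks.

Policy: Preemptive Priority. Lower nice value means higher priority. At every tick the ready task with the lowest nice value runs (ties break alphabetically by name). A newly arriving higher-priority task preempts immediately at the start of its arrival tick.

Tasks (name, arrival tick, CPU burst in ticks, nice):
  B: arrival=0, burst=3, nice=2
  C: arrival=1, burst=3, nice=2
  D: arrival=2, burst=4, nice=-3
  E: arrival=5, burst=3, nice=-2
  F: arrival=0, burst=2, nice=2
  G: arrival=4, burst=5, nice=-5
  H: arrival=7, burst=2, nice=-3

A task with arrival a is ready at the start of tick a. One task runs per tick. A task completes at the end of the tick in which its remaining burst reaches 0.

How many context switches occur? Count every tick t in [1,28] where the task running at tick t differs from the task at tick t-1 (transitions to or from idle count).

t=0: ready={B,F} → run B
t=1: ready={B,C,F} → run B
t=2: ready={B,C,D,F} → run D
t=3: ready={B,C,D,F} → run D
t=4: ready={B,C,D,F,G} → run G
t=5: ready={B,C,D,E,F,G} → run G
t=6: ready={B,C,D,E,F,G} → run G
t=7: ready={B,C,D,E,F,G,H} → run G
t=8: ready={B,C,D,E,F,G,H} → run G
t=9: ready={B,C,D,E,F,H} → run D
t=10: ready={B,C,D,E,F,H} → run D
t=11: ready={B,C,E,F,H} → run H
t=12: ready={B,C,E,F,H} → run H
t=13: ready={B,C,E,F} → run E
t=14: ready={B,C,E,F} → run E
t=15: ready={B,C,E,F} → run E
t=16: ready={B,C,F} → run B
t=17: ready={C,F} → run C
t=18: ready={C,F} → run C
t=19: ready={C,F} → run C
t=20: ready={F} → run F
t=21: ready={F} → run F
t=22: (idle)
t=23: (idle)
t=24: (idle)
t=25: (idle)
t=26: (idle)
t=27: (idle)
t=28: (idle)

context switches = 9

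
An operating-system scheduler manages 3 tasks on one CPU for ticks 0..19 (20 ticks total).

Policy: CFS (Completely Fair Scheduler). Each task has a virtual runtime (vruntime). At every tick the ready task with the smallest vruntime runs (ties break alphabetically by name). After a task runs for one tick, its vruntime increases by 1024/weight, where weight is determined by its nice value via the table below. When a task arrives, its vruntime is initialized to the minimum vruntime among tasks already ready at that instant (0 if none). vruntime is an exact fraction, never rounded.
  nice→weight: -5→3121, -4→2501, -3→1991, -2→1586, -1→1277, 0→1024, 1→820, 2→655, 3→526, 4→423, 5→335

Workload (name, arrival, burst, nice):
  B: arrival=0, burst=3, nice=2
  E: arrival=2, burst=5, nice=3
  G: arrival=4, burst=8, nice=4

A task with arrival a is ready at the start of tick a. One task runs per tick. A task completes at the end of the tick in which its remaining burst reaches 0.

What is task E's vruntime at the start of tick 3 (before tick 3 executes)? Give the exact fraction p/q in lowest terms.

vruntime(E, start of tick 3) = 2048/655

t=0: vr[B=0] → run B
t=1: vr[B=1024/655] → run B
t=2: vr[B=2048/655 E=2048/655] → run B
t=3: vr[E=2048/655] → run E
t=4: vr[E=873984/172265 G=873984/172265] → run E
t=5: vr[E=1209344/172265 G=873984/172265] → run G
t=6: vr[E=1209344/172265 G=546094592/72868095] → run E
t=7: vr[E=1544704/172265 G=546094592/72868095] → run G
t=8: vr[E=1544704/172265 G=722493952/72868095] → run E
t=9: vr[E=1880064/172265 G=722493952/72868095] → run G
t=10: vr[E=1880064/172265 G=299631104/24289365] → run E
t=11: vr[G=299631104/24289365] → run G
t=12: vr[G=1075292672/72868095] → run G
t=13: vr[G=1251692032/72868095] → run G
t=14: vr[G=476030464/24289365] → run G
t=15: vr[G=1604490752/72868095] → run G
t=16: (idle)
t=17: (idle)
t=18: (idle)
t=19: (idle)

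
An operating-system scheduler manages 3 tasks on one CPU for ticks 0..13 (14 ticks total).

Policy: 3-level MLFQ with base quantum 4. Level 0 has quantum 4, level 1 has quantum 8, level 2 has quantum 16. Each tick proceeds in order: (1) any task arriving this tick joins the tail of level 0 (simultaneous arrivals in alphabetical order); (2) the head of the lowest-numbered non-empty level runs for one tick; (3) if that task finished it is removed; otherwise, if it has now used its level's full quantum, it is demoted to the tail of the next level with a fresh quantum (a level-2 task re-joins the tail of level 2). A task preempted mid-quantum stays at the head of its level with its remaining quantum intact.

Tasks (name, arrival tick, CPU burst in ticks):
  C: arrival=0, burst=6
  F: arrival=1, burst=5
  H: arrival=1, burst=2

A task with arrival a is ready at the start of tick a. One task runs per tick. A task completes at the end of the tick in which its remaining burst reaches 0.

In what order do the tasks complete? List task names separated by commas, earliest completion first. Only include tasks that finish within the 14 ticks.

completion order = H, C, F

t=0: L0/L1/L2 = C/-/- → run C
t=1: L0/L1/L2 = CFH/-/- → run C
t=2: L0/L1/L2 = CFH/-/- → run C
t=3: L0/L1/L2 = CFH/-/- → run C
t=4: L0/L1/L2 = FH/C/- → run F
t=5: L0/L1/L2 = FH/C/- → run F
t=6: L0/L1/L2 = FH/C/- → run F
t=7: L0/L1/L2 = FH/C/- → run F
t=8: L0/L1/L2 = H/CF/- → run H
t=9: L0/L1/L2 = H/CF/- → run H
t=10: L0/L1/L2 = -/CF/- → run C
t=11: L0/L1/L2 = -/CF/- → run C
t=12: L0/L1/L2 = -/F/- → run F
t=13: (idle)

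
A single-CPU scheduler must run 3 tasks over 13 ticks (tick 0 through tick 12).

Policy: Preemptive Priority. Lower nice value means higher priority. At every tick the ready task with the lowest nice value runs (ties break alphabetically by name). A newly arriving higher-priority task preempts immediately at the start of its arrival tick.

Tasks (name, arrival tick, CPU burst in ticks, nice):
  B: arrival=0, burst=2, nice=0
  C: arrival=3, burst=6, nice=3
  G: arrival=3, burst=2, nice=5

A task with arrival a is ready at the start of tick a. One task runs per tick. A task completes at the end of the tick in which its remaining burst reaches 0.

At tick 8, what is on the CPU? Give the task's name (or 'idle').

running at tick 8 = C

t=0: ready={B} → run B
t=1: ready={B} → run B
t=2: (idle)
t=3: ready={C,G} → run C
t=4: ready={C,G} → run C
t=5: ready={C,G} → run C
t=6: ready={C,G} → run C
t=7: ready={C,G} → run C
t=8: ready={C,G} → run C
t=9: ready={G} → run G
t=10: ready={G} → run G
t=11: (idle)
t=12: (idle)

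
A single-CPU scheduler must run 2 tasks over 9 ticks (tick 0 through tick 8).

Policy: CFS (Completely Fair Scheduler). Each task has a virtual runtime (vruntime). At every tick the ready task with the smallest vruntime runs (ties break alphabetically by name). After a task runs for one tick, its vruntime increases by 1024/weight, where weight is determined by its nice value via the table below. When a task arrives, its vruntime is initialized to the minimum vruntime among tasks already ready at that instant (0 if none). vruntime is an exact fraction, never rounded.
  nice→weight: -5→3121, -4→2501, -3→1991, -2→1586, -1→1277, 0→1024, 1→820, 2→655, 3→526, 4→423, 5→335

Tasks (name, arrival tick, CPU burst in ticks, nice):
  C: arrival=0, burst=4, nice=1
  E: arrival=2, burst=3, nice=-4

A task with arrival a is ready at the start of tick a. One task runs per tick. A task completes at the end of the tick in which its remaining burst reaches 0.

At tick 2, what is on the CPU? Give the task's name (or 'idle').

running at tick 2 = C

t=0: vr[C=0] → run C
t=1: vr[C=256/205] → run C
t=2: vr[C=512/205 E=512/205] → run C
t=3: vr[C=768/205 E=512/205] → run E
t=4: vr[C=768/205 E=36352/12505] → run E
t=5: vr[C=768/205 E=41472/12505] → run E
t=6: vr[C=768/205] → run C
t=7: (idle)
t=8: (idle)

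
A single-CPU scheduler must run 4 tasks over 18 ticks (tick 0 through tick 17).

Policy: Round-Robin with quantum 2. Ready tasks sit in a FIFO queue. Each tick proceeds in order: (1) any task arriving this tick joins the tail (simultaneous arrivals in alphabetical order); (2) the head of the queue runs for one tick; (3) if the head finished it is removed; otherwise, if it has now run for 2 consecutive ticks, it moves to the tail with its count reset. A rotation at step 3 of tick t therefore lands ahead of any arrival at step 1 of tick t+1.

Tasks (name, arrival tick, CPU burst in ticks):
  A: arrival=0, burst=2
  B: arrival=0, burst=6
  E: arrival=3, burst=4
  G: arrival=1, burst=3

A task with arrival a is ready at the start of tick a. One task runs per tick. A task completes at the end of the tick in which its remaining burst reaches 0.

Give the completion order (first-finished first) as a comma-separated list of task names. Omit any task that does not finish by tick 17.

t=0: queue=[A,B] q_used=0 → run A
t=1: queue=[A,B,G] q_used=1 → run A
t=2: queue=[B,G] q_used=0 → run B
t=3: queue=[B,G,E] q_used=1 → run B
t=4: queue=[G,E,B] q_used=0 → run G
t=5: queue=[G,E,B] q_used=1 → run G
t=6: queue=[E,B,G] q_used=0 → run E
t=7: queue=[E,B,G] q_used=1 → run E
t=8: queue=[B,G,E] q_used=0 → run B
t=9: queue=[B,G,E] q_used=1 → run B
t=10: queue=[G,E,B] q_used=0 → run G
t=11: queue=[E,B] q_used=0 → run E
t=12: queue=[E,B] q_used=1 → run E
t=13: queue=[B] q_used=0 → run B
t=14: queue=[B] q_used=1 → run B
t=15: (idle)
t=16: (idle)
t=17: (idle)

completion order = A, G, E, B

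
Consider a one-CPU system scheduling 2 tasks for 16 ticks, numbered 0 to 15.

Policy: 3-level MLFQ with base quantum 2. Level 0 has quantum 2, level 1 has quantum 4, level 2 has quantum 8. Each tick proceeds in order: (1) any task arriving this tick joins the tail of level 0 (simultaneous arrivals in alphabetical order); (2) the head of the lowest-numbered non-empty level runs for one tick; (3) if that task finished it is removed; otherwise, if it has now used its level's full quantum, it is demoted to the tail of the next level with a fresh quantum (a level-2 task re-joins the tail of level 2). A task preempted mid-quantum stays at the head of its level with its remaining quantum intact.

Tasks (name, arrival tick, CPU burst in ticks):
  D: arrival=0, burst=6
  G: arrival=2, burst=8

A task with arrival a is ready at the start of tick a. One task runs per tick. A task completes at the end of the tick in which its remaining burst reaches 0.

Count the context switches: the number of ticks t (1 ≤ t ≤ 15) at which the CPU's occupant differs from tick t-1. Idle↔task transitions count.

t=0: L0/L1/L2 = D/-/- → run D
t=1: L0/L1/L2 = D/-/- → run D
t=2: L0/L1/L2 = G/D/- → run G
t=3: L0/L1/L2 = G/D/- → run G
t=4: L0/L1/L2 = -/DG/- → run D
t=5: L0/L1/L2 = -/DG/- → run D
t=6: L0/L1/L2 = -/DG/- → run D
t=7: L0/L1/L2 = -/DG/- → run D
t=8: L0/L1/L2 = -/G/- → run G
t=9: L0/L1/L2 = -/G/- → run G
t=10: L0/L1/L2 = -/G/- → run G
t=11: L0/L1/L2 = -/G/- → run G
t=12: L0/L1/L2 = -/-/G → run G
t=13: L0/L1/L2 = -/-/G → run G
t=14: (idle)
t=15: (idle)

context switches = 4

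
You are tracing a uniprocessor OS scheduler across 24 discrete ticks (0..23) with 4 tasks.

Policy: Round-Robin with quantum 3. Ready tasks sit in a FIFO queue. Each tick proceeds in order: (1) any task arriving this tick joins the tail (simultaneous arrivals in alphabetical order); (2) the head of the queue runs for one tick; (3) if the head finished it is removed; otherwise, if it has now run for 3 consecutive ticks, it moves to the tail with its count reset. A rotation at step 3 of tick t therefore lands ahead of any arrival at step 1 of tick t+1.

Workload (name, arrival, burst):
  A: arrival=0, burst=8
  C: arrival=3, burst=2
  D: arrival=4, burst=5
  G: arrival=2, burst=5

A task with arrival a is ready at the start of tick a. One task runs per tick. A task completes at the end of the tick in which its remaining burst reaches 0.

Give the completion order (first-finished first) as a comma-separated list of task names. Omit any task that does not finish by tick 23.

completion order = C, G, A, D

t=0: queue=[A] q_used=0 → run A
t=1: queue=[A] q_used=1 → run A
t=2: queue=[A,G] q_used=2 → run A
t=3: queue=[G,A,C] q_used=0 → run G
t=4: queue=[G,A,C,D] q_used=1 → run G
t=5: queue=[G,A,C,D] q_used=2 → run G
t=6: queue=[A,C,D,G] q_used=0 → run A
t=7: queue=[A,C,D,G] q_used=1 → run A
t=8: queue=[A,C,D,G] q_used=2 → run A
t=9: queue=[C,D,G,A] q_used=0 → run C
t=10: queue=[C,D,G,A] q_used=1 → run C
t=11: queue=[D,G,A] q_used=0 → run D
t=12: queue=[D,G,A] q_used=1 → run D
t=13: queue=[D,G,A] q_used=2 → run D
t=14: queue=[G,A,D] q_used=0 → run G
t=15: queue=[G,A,D] q_used=1 → run G
t=16: queue=[A,D] q_used=0 → run A
t=17: queue=[A,D] q_used=1 → run A
t=18: queue=[D] q_used=0 → run D
t=19: queue=[D] q_used=1 → run D
t=20: (idle)
t=21: (idle)
t=22: (idle)
t=23: (idle)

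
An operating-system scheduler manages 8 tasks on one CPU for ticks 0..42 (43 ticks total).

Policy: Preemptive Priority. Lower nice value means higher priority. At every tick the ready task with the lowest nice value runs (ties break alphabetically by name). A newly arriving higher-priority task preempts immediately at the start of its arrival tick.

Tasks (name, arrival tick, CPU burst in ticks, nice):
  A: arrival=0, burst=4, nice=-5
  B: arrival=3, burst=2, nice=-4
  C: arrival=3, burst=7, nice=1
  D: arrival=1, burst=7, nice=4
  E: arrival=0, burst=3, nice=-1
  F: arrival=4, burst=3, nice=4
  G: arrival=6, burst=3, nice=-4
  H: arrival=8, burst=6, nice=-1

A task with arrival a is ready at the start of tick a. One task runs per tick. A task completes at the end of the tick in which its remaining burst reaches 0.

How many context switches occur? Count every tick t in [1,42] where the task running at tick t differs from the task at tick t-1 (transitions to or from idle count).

t=0: ready={A,E} → run A
t=1: ready={A,D,E} → run A
t=2: ready={A,D,E} → run A
t=3: ready={A,B,C,D,E} → run A
t=4: ready={B,C,D,E,F} → run B
t=5: ready={B,C,D,E,F} → run B
t=6: ready={C,D,E,F,G} → run G
t=7: ready={C,D,E,F,G} → run G
t=8: ready={C,D,E,F,G,H} → run G
t=9: ready={C,D,E,F,H} → run E
t=10: ready={C,D,E,F,H} → run E
t=11: ready={C,D,E,F,H} → run E
t=12: ready={C,D,F,H} → run H
t=13: ready={C,D,F,H} → run H
t=14: ready={C,D,F,H} → run H
t=15: ready={C,D,F,H} → run H
t=16: ready={C,D,F,H} → run H
t=17: ready={C,D,F,H} → run H
t=18: ready={C,D,F} → run C
t=19: ready={C,D,F} → run C
t=20: ready={C,D,F} → run C
t=21: ready={C,D,F} → run C
t=22: ready={C,D,F} → run C
t=23: ready={C,D,F} → run C
t=24: ready={C,D,F} → run C
t=25: ready={D,F} → run D
t=26: ready={D,F} → run D
t=27: ready={D,F} → run D
t=28: ready={D,F} → run D
t=29: ready={D,F} → run D
t=30: ready={D,F} → run D
t=31: ready={D,F} → run D
t=32: ready={F} → run F
t=33: ready={F} → run F
t=34: ready={F} → run F
t=35: (idle)
t=36: (idle)
t=37: (idle)
t=38: (idle)
t=39: (idle)
t=40: (idle)
t=41: (idle)
t=42: (idle)

context switches = 8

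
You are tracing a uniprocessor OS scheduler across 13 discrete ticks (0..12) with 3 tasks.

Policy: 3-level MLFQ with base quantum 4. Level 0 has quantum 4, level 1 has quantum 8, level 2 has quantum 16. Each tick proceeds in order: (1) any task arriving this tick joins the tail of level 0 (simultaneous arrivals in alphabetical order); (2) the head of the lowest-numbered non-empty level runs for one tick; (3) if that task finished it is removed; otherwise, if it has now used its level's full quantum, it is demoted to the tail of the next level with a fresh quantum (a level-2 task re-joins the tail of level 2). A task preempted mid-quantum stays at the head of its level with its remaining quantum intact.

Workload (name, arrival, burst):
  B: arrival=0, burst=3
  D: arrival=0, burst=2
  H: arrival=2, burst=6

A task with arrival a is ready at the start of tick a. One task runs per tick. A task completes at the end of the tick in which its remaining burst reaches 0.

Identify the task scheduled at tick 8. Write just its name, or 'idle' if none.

running at tick 8 = H

t=0: L0/L1/L2 = BD/-/- → run B
t=1: L0/L1/L2 = BD/-/- → run B
t=2: L0/L1/L2 = BDH/-/- → run B
t=3: L0/L1/L2 = DH/-/- → run D
t=4: L0/L1/L2 = DH/-/- → run D
t=5: L0/L1/L2 = H/-/- → run H
t=6: L0/L1/L2 = H/-/- → run H
t=7: L0/L1/L2 = H/-/- → run H
t=8: L0/L1/L2 = H/-/- → run H
t=9: L0/L1/L2 = -/H/- → run H
t=10: L0/L1/L2 = -/H/- → run H
t=11: (idle)
t=12: (idle)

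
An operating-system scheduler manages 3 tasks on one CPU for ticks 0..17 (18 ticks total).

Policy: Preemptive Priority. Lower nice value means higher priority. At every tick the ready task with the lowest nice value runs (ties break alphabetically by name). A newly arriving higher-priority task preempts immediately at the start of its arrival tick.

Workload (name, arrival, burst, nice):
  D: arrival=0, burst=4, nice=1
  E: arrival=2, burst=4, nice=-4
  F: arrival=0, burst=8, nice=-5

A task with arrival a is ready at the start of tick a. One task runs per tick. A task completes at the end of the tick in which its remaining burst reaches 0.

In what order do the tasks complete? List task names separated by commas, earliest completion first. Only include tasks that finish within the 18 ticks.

t=0: ready={D,F} → run F
t=1: ready={D,F} → run F
t=2: ready={D,E,F} → run F
t=3: ready={D,E,F} → run F
t=4: ready={D,E,F} → run F
t=5: ready={D,E,F} → run F
t=6: ready={D,E,F} → run F
t=7: ready={D,E,F} → run F
t=8: ready={D,E} → run E
t=9: ready={D,E} → run E
t=10: ready={D,E} → run E
t=11: ready={D,E} → run E
t=12: ready={D} → run D
t=13: ready={D} → run D
t=14: ready={D} → run D
t=15: ready={D} → run D
t=16: (idle)
t=17: (idle)

completion order = F, E, D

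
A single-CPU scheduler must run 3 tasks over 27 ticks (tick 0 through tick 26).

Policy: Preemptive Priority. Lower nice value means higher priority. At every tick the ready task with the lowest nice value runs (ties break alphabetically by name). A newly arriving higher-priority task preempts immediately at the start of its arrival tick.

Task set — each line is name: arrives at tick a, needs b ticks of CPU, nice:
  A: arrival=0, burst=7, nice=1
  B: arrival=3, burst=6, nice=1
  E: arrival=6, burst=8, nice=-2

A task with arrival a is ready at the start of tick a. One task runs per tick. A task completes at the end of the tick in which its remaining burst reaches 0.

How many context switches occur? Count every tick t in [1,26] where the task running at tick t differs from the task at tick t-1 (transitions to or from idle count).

t=0: ready={A} → run A
t=1: ready={A} → run A
t=2: ready={A} → run A
t=3: ready={A,B} → run A
t=4: ready={A,B} → run A
t=5: ready={A,B} → run A
t=6: ready={A,B,E} → run E
t=7: ready={A,B,E} → run E
t=8: ready={A,B,E} → run E
t=9: ready={A,B,E} → run E
t=10: ready={A,B,E} → run E
t=11: ready={A,B,E} → run E
t=12: ready={A,B,E} → run E
t=13: ready={A,B,E} → run E
t=14: ready={A,B} → run A
t=15: ready={B} → run B
t=16: ready={B} → run B
t=17: ready={B} → run B
t=18: ready={B} → run B
t=19: ready={B} → run B
t=20: ready={B} → run B
t=21: (idle)
t=22: (idle)
t=23: (idle)
t=24: (idle)
t=25: (idle)
t=26: (idle)

context switches = 4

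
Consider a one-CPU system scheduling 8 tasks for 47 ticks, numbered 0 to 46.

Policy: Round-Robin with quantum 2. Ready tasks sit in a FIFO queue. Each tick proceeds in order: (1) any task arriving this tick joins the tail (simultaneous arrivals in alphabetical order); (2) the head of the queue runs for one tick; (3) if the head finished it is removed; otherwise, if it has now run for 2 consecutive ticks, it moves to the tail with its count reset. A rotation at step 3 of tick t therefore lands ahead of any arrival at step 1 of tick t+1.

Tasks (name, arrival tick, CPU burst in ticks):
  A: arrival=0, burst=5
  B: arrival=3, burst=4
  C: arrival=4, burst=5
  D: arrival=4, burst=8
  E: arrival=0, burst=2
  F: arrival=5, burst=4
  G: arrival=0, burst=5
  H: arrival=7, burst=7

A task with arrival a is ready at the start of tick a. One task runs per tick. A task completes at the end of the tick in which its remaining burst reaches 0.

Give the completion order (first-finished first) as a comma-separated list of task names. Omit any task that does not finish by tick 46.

completion order = E, A, B, F, G, C, D, H

t=0: queue=[A,E,G] q_used=0 → run A
t=1: queue=[A,E,G] q_used=1 → run A
t=2: queue=[E,G,A] q_used=0 → run E
t=3: queue=[E,G,A,B] q_used=1 → run E
t=4: queue=[G,A,B,C,D] q_used=0 → run G
t=5: queue=[G,A,B,C,D,F] q_used=1 → run G
t=6: queue=[A,B,C,D,F,G] q_used=0 → run A
t=7: queue=[A,B,C,D,F,G,H] q_used=1 → run A
t=8: queue=[B,C,D,F,G,H,A] q_used=0 → run B
t=9: queue=[B,C,D,F,G,H,A] q_used=1 → run B
t=10: queue=[C,D,F,G,H,A,B] q_used=0 → run C
t=11: queue=[C,D,F,G,H,A,B] q_used=1 → run C
t=12: queue=[D,F,G,H,A,B,C] q_used=0 → run D
t=13: queue=[D,F,G,H,A,B,C] q_used=1 → run D
t=14: queue=[F,G,H,A,B,C,D] q_used=0 → run F
t=15: queue=[F,G,H,A,B,C,D] q_used=1 → run F
t=16: queue=[G,H,A,B,C,D,F] q_used=0 → run G
t=17: queue=[G,H,A,B,C,D,F] q_used=1 → run G
t=18: queue=[H,A,B,C,D,F,G] q_used=0 → run H
t=19: queue=[H,A,B,C,D,F,G] q_used=1 → run H
t=20: queue=[A,B,C,D,F,G,H] q_used=0 → run A
t=21: queue=[B,C,D,F,G,H] q_used=0 → run B
t=22: queue=[B,C,D,F,G,H] q_used=1 → run B
t=23: queue=[C,D,F,G,H] q_used=0 → run C
t=24: queue=[C,D,F,G,H] q_used=1 → run C
t=25: queue=[D,F,G,H,C] q_used=0 → run D
t=26: queue=[D,F,G,H,C] q_used=1 → run D
t=27: queue=[F,G,H,C,D] q_used=0 → run F
t=28: queue=[F,G,H,C,D] q_used=1 → run F
t=29: queue=[G,H,C,D] q_used=0 → run G
t=30: queue=[H,C,D] q_used=0 → run H
t=31: queue=[H,C,D] q_used=1 → run H
t=32: queue=[C,D,H] q_used=0 → run C
t=33: queue=[D,H] q_used=0 → run D
t=34: queue=[D,H] q_used=1 → run D
t=35: queue=[H,D] q_used=0 → run H
t=36: queue=[H,D] q_used=1 → run H
t=37: queue=[D,H] q_used=0 → run D
t=38: queue=[D,H] q_used=1 → run D
t=39: queue=[H] q_used=0 → run H
t=40: (idle)
t=41: (idle)
t=42: (idle)
t=43: (idle)
t=44: (idle)
t=45: (idle)
t=46: (idle)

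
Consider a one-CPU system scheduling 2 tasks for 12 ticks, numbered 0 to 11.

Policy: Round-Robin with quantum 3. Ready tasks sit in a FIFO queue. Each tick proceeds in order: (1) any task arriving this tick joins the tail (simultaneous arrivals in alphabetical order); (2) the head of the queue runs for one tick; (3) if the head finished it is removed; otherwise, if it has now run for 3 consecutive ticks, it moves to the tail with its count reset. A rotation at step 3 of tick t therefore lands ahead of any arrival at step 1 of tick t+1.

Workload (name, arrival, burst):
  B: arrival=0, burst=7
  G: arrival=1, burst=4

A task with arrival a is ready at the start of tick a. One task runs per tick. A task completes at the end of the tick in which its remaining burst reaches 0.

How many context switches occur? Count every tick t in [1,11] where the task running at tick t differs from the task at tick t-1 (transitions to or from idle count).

context switches = 5

t=0: queue=[B] q_used=0 → run B
t=1: queue=[B,G] q_used=1 → run B
t=2: queue=[B,G] q_used=2 → run B
t=3: queue=[G,B] q_used=0 → run G
t=4: queue=[G,B] q_used=1 → run G
t=5: queue=[G,B] q_used=2 → run G
t=6: queue=[B,G] q_used=0 → run B
t=7: queue=[B,G] q_used=1 → run B
t=8: queue=[B,G] q_used=2 → run B
t=9: queue=[G,B] q_used=0 → run G
t=10: queue=[B] q_used=0 → run B
t=11: (idle)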